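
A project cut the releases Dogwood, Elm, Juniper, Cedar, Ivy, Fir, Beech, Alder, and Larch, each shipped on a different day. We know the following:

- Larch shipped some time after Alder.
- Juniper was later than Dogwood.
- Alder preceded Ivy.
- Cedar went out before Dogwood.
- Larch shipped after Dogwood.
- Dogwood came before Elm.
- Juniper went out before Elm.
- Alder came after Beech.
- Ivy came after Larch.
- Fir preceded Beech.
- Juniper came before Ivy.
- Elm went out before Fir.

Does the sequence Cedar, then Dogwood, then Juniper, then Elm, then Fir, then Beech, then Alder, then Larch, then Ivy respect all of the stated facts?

Check each stated constraint against the proposed order — e.g. Dogwood is ahead of Larch; Juniper is ahead of Ivy. Every pair is in the required order; nothing is violated.

yes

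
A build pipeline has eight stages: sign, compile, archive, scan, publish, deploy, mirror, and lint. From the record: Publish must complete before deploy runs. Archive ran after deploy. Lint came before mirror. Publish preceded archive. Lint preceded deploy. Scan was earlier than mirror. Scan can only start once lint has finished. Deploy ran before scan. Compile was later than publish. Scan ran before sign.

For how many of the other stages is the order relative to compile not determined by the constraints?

Forced before compile: publish.
That leaves archive, deploy, lint, mirror, scan, and sign with no forced order relative to compile — 6.

6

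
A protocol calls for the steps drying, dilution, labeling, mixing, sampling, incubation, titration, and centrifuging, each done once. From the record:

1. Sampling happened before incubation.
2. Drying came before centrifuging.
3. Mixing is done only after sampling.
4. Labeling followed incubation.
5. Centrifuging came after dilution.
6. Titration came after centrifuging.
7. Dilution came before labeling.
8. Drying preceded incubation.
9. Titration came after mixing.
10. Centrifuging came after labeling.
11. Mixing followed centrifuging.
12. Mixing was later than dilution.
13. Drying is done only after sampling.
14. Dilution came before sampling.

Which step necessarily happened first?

dilution

Dilution has a chain of constraints placing it before every other step, so dilution must be first.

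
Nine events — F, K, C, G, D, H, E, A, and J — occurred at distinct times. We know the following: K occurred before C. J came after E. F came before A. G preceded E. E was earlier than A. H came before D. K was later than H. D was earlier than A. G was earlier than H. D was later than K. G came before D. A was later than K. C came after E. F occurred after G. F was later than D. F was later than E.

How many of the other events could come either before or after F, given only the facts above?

2

Forced before F: D, E, G, H, and K; forced after F: A.
That leaves C and J with no forced order relative to F — 2.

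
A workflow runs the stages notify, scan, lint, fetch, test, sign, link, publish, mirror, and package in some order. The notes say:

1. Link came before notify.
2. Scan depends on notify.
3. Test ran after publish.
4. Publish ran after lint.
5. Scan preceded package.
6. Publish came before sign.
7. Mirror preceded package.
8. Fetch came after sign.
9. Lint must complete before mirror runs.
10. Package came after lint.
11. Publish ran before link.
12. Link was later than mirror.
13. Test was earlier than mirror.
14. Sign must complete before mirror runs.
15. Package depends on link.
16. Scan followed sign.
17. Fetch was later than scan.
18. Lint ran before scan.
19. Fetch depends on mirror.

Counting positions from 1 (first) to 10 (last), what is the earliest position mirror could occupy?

Lint, publish, sign, and test must all come before mirror — 4 forced predecessors.
Nothing else is forced ahead of mirror, so its earliest slot is position 4 + 1 = 5.

5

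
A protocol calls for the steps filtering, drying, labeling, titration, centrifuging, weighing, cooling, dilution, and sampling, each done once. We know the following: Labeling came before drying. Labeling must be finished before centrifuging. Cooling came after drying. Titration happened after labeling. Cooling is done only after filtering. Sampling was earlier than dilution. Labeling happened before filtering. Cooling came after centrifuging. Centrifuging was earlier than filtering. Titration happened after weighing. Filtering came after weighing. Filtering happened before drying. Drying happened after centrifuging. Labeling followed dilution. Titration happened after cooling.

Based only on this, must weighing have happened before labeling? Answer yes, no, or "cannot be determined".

cannot be determined

No chain of stated constraints runs from weighing to labeling, and none runs from labeling to weighing either.
So the relative order of weighing and labeling is not fixed by the given facts.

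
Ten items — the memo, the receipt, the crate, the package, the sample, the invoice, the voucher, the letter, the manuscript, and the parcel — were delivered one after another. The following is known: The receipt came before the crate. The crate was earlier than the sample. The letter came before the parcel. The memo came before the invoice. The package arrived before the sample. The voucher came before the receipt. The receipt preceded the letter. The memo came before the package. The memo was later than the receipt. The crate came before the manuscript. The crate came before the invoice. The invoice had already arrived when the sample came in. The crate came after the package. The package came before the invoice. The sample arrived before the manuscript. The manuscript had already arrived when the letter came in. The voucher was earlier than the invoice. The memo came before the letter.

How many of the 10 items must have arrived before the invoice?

5

Directly stated before the invoice: the crate, the memo, the package, and the voucher.
The receipt reaches the invoice via the receipt → the memo → the invoice.
No chain forces the letter (or any of the others) ahead of the invoice.
That's the crate, the memo, the package, the receipt, and the voucher — 5 in all.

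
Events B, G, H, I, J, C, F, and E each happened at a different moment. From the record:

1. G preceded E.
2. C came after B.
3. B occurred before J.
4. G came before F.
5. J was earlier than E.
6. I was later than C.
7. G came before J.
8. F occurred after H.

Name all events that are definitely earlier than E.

B, G, J

Directly stated before E: G and J.
B reaches E via B → J → E.
No chain forces I (or any of the others) ahead of E.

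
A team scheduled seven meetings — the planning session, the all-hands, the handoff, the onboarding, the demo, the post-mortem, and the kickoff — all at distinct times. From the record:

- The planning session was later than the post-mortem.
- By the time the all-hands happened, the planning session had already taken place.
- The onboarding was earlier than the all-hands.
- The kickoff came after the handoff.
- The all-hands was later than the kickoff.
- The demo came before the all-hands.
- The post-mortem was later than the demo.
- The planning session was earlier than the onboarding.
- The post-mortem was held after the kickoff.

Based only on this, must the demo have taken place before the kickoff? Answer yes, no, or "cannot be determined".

cannot be determined

No chain of stated constraints runs from the demo to the kickoff, and none runs from the kickoff to the demo either.
So the relative order of the demo and the kickoff is not fixed by the given facts.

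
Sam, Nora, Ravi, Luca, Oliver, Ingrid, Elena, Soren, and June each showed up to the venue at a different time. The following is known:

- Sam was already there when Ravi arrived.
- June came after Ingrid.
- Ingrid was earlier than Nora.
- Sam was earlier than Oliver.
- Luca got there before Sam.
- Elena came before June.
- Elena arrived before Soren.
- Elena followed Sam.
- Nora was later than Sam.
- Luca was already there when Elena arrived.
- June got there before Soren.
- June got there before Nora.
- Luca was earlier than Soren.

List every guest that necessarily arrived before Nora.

Elena, Ingrid, June, Luca, Sam

Directly stated before Nora: Ingrid, June, and Sam.
Elena reaches Nora via Elena → June → Nora.
Luca reaches Nora via Luca → Sam → Nora.
No chain forces Soren (or any of the others) ahead of Nora.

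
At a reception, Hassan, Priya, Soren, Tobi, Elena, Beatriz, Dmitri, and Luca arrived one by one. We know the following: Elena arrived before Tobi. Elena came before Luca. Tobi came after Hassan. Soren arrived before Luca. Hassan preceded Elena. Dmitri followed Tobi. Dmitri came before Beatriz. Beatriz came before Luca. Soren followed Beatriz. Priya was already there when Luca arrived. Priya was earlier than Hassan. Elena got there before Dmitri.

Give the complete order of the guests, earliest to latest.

Priya, Hassan, Elena, Tobi, Dmitri, Beatriz, Soren, Luca

The constraints fix every adjacent pair, so only one ordering works:
Priya → Hassan → Elena → Tobi → Dmitri → Beatriz → Soren → Luca.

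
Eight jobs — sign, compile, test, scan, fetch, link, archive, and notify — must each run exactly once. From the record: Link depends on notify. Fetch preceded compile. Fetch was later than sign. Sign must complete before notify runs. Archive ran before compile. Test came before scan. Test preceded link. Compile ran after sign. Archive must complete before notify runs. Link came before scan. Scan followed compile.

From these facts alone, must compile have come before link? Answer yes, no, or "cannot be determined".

cannot be determined

No chain of stated constraints runs from compile to link, and none runs from link to compile either.
So the relative order of compile and link is not fixed by the given facts.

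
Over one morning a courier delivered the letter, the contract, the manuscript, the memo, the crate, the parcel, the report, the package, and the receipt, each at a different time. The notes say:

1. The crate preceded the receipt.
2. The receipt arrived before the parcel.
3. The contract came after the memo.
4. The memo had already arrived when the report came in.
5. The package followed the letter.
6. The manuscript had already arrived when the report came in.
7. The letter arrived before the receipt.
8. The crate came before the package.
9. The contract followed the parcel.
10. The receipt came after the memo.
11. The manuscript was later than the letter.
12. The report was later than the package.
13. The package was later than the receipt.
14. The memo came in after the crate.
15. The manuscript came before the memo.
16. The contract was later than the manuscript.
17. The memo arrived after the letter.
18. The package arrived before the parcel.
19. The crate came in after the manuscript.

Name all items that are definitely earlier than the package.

Directly stated before the package: the crate, the letter, and the receipt.
The manuscript reaches the package via the manuscript → the crate → the package.
The memo reaches the package via the memo → the receipt → the package.

the crate, the letter, the manuscript, the memo, the receipt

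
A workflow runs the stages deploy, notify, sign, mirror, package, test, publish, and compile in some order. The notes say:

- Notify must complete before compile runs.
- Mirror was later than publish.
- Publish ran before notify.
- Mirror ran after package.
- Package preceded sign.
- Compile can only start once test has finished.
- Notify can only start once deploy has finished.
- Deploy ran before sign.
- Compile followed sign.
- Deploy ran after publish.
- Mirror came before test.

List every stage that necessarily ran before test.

mirror, package, publish

Directly stated before test: mirror.
Package reaches test via package → mirror → test.
Publish reaches test via publish → mirror → test.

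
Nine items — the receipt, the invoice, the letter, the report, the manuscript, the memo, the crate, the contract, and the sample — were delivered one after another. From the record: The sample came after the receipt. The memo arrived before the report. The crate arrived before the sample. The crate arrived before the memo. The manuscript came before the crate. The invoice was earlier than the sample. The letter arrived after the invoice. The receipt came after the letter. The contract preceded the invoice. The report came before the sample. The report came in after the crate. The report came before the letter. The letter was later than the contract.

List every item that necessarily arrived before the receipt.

the contract, the crate, the invoice, the letter, the manuscript, the memo, the report

Directly stated before the receipt: the letter.
The contract reaches the receipt via the contract → the letter → the receipt.
The crate reaches the receipt via the crate → the report → the letter → the receipt.
The invoice reaches the receipt via the invoice → the letter → the receipt.
Likewise the manuscript, the memo, and the report each reach the receipt by chaining the stated constraints.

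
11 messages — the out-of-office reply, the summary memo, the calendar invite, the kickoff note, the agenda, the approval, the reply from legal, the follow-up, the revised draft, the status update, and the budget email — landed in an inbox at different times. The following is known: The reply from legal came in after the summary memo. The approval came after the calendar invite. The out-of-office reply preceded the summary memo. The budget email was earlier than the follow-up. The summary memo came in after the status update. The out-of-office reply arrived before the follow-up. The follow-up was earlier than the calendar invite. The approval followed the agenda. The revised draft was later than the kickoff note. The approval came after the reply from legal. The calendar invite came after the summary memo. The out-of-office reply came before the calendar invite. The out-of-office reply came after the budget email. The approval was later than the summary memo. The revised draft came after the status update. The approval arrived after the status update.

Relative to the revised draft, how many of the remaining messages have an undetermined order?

Forced before the revised draft: the kickoff note and the status update.
That leaves the agenda, the approval, the budget email, the calendar invite, the follow-up, the out-of-office reply, the reply from legal, and the summary memo with no forced order relative to the revised draft — 8.

8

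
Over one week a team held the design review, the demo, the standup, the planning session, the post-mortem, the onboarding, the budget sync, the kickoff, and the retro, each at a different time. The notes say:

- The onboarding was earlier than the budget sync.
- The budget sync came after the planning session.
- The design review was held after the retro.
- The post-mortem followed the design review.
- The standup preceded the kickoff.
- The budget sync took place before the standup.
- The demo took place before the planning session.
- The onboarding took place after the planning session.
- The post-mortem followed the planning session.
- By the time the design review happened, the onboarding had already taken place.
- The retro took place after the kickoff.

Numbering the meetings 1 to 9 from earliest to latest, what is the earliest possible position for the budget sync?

The demo, the onboarding, and the planning session must all come before the budget sync — 3 forced predecessors.
Nothing else is forced ahead of the budget sync, so its earliest slot is position 3 + 1 = 4.

4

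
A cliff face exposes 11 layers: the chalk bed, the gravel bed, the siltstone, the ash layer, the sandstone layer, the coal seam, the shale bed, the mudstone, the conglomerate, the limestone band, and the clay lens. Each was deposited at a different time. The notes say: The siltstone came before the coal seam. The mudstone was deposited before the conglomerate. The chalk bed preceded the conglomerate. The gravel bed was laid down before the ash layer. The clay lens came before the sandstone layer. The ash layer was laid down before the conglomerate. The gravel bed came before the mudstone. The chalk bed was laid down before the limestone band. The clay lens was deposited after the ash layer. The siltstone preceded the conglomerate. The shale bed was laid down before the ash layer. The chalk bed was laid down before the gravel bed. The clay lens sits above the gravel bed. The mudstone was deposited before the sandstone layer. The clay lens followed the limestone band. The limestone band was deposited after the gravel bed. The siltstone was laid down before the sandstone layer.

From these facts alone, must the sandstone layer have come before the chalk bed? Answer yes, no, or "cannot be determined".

Tracing the constraints gives the chalk bed → the gravel bed → the clay lens → the sandstone layer, so the chalk bed must come before the sandstone layer.
That means the sandstone layer cannot be before the chalk bed.

no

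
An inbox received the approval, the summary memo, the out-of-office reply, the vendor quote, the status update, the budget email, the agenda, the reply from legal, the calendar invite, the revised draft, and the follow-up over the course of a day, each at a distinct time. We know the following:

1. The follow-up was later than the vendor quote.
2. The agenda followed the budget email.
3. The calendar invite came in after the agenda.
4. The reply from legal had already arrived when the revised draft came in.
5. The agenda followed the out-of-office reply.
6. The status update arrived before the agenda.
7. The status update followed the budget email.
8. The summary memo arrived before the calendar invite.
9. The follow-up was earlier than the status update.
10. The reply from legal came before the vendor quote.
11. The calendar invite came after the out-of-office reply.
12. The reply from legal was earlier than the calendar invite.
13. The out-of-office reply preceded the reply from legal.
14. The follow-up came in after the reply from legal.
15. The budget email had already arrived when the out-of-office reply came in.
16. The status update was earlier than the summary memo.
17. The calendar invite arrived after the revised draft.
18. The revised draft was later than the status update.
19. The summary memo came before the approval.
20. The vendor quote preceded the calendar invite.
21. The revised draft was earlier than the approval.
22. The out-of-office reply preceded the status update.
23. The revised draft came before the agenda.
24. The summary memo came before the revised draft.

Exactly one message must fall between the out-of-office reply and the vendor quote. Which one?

Tracing the constraints gives the out-of-office reply → the reply from legal → the vendor quote, so the reply from legal sits after the out-of-office reply and before the vendor quote.
No other message is forced both after the out-of-office reply and before the vendor quote.

the reply from legal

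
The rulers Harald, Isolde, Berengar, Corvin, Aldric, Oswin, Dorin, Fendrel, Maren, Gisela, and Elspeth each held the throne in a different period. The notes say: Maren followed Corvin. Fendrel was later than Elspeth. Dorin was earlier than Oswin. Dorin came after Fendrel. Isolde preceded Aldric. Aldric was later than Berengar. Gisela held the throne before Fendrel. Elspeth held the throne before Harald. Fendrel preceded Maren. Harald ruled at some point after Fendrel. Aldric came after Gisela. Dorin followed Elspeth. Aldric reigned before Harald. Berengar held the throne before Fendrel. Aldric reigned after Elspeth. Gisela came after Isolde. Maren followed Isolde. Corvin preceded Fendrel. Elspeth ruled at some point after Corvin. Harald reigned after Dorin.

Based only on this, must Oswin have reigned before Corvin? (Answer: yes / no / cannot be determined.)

Tracing the constraints gives Corvin → Fendrel → Dorin → Oswin, so Corvin must come before Oswin.
That means Oswin cannot be before Corvin.

no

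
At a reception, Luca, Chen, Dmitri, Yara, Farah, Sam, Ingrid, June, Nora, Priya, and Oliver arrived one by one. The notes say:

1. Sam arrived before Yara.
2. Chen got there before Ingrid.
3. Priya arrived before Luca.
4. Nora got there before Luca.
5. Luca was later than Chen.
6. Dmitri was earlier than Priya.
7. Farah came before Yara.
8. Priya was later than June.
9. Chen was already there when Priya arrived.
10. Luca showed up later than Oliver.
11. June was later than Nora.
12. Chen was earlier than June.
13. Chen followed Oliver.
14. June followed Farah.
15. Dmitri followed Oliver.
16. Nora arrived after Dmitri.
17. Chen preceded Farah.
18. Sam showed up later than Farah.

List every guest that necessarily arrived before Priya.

Directly stated before Priya: Chen, Dmitri, and June.
Farah reaches Priya via Farah → June → Priya.
Nora reaches Priya via Nora → June → Priya.
Oliver reaches Priya via Oliver → Chen → Priya.
No chain forces Ingrid (or any of the others) ahead of Priya.

Chen, Dmitri, Farah, June, Nora, Oliver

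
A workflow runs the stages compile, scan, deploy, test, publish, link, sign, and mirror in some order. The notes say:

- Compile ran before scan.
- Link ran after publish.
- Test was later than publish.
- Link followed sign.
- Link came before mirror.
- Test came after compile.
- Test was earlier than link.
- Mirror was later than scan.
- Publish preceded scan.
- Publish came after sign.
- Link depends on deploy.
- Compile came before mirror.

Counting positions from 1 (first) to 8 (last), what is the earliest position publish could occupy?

2

Sign must come before publish — 1 forced predecessor.
Nothing else is forced ahead of publish, so its earliest slot is position 1 + 1 = 2.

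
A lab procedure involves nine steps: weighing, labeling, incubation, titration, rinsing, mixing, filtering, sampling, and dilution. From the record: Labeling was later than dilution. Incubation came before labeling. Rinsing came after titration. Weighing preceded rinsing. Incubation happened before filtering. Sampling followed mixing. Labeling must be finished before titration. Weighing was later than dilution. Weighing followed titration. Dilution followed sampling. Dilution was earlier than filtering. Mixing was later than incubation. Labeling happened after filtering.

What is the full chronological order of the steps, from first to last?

The constraints fix every adjacent pair, so only one ordering works:
incubation → mixing → sampling → dilution → filtering → labeling → titration → weighing → rinsing.

incubation, mixing, sampling, dilution, filtering, labeling, titration, weighing, rinsing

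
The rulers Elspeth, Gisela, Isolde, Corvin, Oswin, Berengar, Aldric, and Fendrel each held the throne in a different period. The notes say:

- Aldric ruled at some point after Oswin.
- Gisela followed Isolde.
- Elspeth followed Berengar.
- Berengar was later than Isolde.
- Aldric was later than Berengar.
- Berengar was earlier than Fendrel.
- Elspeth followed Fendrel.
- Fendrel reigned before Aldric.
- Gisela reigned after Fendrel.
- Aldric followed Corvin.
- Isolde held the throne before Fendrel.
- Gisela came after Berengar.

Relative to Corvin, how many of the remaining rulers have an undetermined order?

Forced after Corvin: Aldric.
That leaves Berengar, Elspeth, Fendrel, Gisela, Isolde, and Oswin with no forced order relative to Corvin — 6.

6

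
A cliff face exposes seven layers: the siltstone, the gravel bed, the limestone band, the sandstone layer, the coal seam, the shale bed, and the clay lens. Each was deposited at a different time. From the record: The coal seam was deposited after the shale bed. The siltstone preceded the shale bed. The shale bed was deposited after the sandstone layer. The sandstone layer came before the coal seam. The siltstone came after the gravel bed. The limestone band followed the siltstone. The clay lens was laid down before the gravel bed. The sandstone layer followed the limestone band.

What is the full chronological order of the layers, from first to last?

The constraints fix every adjacent pair, so only one ordering works:
the clay lens → the gravel bed → the siltstone → the limestone band → the sandstone layer → the shale bed → the coal seam.

the clay lens, the gravel bed, the siltstone, the limestone band, the sandstone layer, the shale bed, the coal seam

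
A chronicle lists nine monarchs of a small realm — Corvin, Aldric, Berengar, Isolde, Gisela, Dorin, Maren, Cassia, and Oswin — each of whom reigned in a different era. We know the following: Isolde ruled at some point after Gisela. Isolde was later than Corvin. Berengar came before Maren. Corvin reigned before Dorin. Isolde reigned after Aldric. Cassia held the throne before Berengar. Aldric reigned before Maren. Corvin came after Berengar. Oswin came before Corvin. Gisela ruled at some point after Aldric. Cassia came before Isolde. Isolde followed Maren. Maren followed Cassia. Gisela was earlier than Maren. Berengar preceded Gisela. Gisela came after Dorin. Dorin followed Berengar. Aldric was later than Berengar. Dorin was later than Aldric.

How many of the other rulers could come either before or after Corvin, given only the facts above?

1

Forced before Corvin: Berengar, Cassia, and Oswin; forced after Corvin: Dorin, Gisela, Isolde, and Maren.
That leaves Aldric with no forced order relative to Corvin — 1.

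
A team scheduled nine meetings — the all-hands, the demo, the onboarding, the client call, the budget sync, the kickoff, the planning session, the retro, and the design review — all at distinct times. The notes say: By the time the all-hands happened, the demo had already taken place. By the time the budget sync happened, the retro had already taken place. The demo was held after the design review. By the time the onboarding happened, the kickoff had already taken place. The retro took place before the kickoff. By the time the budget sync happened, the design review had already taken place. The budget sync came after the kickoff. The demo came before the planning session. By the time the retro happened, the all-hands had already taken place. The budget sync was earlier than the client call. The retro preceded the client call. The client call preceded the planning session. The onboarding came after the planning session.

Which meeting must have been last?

the onboarding

Every other meeting has a chain of constraints placing it before the onboarding, so the onboarding is last.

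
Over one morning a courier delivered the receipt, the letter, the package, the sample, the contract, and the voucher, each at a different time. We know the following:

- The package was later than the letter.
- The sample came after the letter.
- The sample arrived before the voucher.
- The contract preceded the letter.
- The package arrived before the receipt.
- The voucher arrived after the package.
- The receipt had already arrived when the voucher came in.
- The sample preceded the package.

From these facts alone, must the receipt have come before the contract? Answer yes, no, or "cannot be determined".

no

Tracing the constraints gives the contract → the letter → the package → the receipt, so the contract must come before the receipt.
That means the receipt cannot be before the contract.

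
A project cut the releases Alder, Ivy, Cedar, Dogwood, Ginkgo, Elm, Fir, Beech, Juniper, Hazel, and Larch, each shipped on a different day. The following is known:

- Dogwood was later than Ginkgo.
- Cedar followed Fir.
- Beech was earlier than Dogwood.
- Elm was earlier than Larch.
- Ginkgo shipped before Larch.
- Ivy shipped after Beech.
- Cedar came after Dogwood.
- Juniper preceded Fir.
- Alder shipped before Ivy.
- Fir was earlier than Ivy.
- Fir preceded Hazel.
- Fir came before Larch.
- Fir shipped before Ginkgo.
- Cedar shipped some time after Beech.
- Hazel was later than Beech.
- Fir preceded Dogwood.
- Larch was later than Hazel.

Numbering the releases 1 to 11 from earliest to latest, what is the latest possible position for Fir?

5

Fir must come before Cedar, Dogwood, Ginkgo, Hazel, Ivy, and Larch — 6 releases forced after it.
Everything else can be placed before Fir in some valid order, so Fir can sit as late as position 11 − 6 = 5.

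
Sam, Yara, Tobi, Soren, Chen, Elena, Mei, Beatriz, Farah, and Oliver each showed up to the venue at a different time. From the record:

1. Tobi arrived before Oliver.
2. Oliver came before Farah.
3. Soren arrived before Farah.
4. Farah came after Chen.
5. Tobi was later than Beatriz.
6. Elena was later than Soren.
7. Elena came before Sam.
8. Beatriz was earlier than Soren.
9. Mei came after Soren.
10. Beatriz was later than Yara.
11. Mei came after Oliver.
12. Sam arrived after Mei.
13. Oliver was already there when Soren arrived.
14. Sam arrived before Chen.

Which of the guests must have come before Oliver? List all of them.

Beatriz, Tobi, Yara

Directly stated before Oliver: Tobi.
Beatriz reaches Oliver via Beatriz → Tobi → Oliver.
Yara reaches Oliver via Yara → Beatriz → Tobi → Oliver.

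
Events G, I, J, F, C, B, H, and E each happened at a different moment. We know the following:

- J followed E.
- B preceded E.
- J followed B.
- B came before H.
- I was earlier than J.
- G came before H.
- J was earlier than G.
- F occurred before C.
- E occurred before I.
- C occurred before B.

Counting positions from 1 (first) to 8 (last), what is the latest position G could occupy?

7

G must come before H — 1 event forced after it.
Everything else can be placed before G in some valid order, so G can sit as late as position 8 − 1 = 7.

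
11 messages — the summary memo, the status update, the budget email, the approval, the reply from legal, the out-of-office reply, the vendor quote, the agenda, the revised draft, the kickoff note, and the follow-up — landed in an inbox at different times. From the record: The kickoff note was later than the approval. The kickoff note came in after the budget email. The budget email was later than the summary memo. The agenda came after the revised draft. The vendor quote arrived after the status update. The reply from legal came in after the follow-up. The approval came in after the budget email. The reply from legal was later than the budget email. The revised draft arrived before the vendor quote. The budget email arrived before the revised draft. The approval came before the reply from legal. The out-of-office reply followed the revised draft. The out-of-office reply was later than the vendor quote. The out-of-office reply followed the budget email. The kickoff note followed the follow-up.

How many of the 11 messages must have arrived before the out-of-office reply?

Directly stated before the out-of-office reply: the budget email, the revised draft, and the vendor quote.
The status update reaches the out-of-office reply via the status update → the vendor quote → the out-of-office reply.
The summary memo reaches the out-of-office reply via the summary memo → the budget email → the out-of-office reply.
That's the budget email, the revised draft, the status update, the summary memo, and the vendor quote — 5 in all.

5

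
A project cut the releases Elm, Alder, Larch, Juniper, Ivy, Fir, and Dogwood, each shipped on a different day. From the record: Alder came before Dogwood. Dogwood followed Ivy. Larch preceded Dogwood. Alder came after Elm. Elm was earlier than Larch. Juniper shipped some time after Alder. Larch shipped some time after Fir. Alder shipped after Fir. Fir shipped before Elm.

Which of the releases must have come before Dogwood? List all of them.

Directly stated before Dogwood: Alder, Ivy, and Larch.
Elm reaches Dogwood via Elm → Alder → Dogwood.
Fir reaches Dogwood via Fir → Alder → Dogwood.
No chain forces Juniper ahead of Dogwood.

Alder, Elm, Fir, Ivy, Larch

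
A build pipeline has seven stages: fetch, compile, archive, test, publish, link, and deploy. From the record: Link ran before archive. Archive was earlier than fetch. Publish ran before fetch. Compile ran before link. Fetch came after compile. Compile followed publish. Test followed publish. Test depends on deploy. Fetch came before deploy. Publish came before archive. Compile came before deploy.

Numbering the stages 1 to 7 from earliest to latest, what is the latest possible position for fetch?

Fetch must come before deploy and test — 2 stages forced after it.
Everything else can be placed before fetch in some valid order, so fetch can sit as late as position 7 − 2 = 5.

5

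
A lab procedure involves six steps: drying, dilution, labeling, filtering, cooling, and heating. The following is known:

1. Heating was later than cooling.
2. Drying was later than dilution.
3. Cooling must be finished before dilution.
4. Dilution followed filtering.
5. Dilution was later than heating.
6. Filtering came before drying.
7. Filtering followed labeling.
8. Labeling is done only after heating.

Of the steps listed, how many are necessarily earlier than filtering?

3

Directly stated before filtering: labeling.
Cooling reaches filtering via cooling → heating → labeling → filtering.
Heating reaches filtering via heating → labeling → filtering.
That's cooling, heating, and labeling — 3 in all.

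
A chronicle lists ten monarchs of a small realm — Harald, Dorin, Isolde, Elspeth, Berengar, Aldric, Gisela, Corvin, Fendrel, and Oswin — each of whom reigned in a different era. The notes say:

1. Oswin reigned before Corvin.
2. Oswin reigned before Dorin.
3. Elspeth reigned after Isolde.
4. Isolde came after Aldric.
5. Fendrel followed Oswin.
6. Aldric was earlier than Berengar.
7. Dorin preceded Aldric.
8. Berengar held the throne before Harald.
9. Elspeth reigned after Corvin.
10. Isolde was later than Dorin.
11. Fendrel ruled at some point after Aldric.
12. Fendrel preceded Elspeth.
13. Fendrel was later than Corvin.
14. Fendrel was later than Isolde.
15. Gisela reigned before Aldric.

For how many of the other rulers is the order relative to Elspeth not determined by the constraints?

Forced before Elspeth: Aldric, Corvin, Dorin, Fendrel, Gisela, Isolde, and Oswin.
That leaves Berengar and Harald with no forced order relative to Elspeth — 2.

2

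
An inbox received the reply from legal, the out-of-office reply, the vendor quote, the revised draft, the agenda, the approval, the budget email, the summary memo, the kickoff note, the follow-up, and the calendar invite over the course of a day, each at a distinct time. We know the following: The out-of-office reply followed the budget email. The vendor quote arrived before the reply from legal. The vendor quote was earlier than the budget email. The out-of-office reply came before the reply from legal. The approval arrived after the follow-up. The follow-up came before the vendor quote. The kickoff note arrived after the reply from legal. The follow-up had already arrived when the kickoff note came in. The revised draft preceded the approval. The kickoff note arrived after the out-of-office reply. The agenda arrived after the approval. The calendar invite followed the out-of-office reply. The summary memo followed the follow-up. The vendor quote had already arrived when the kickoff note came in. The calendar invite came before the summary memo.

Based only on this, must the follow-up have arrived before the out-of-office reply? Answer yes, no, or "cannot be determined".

yes

Chain the constraints: the follow-up → the vendor quote → the budget email → the out-of-office reply. Each link is directly stated, so the follow-up comes before the out-of-office reply.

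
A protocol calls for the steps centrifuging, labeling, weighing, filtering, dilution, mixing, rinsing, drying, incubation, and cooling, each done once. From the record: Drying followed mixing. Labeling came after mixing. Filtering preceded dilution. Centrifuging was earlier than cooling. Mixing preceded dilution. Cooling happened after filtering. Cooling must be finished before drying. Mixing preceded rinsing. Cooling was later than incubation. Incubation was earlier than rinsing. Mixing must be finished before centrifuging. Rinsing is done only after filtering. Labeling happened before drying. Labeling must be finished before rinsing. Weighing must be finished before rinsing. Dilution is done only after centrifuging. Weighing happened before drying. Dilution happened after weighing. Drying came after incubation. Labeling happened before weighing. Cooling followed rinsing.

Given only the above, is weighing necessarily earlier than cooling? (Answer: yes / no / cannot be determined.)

yes

Chain the constraints: weighing → rinsing → cooling. Each link is directly stated, so weighing comes before cooling.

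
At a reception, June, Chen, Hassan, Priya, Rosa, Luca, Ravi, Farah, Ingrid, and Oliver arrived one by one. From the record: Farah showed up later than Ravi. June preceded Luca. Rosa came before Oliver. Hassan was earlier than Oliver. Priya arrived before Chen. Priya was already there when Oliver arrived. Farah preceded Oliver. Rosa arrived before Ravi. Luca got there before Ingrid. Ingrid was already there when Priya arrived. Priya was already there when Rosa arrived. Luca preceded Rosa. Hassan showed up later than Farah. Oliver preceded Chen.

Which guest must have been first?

June has a chain of constraints placing them before every other guest, so June must be first.

June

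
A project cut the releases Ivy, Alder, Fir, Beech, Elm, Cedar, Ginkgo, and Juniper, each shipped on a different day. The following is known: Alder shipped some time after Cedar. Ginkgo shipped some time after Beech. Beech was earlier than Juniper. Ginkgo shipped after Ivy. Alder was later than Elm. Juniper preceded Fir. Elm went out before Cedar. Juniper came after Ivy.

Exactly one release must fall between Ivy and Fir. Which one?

Juniper

Tracing the constraints gives Ivy → Juniper → Fir, so Juniper sits after Ivy and before Fir.
No other release is forced both after Ivy and before Fir.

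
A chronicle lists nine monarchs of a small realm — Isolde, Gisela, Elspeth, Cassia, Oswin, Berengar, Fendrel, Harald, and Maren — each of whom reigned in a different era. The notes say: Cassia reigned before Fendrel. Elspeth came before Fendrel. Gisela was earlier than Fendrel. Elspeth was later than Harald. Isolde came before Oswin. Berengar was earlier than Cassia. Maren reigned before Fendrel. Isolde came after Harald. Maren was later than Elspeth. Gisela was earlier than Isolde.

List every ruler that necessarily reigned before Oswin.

Directly stated before Oswin: Isolde.
Gisela reaches Oswin via Gisela → Isolde → Oswin.
Harald reaches Oswin via Harald → Isolde → Oswin.

Gisela, Harald, Isolde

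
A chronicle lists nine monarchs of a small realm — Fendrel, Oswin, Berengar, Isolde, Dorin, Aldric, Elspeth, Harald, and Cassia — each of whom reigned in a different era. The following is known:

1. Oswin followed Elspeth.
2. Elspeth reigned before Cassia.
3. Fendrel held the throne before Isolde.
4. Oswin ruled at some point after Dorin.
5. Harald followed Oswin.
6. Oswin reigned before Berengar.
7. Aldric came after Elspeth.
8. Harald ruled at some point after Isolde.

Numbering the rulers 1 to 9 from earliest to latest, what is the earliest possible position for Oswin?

Dorin and Elspeth must both come before Oswin — 2 forced predecessors.
Nothing else is forced ahead of Oswin, so their earliest slot is position 2 + 1 = 3.

3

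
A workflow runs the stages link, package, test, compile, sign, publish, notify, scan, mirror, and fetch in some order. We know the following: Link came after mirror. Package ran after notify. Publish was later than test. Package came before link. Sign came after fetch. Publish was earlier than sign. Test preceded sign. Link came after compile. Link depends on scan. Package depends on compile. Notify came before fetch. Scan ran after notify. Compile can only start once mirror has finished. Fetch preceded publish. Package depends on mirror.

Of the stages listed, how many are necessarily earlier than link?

5

Directly stated before link: compile, mirror, package, and scan.
Notify reaches link via notify → package → link.
No chain forces sign (or any of the others) ahead of link.
That's compile, mirror, notify, package, and scan — 5 in all.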